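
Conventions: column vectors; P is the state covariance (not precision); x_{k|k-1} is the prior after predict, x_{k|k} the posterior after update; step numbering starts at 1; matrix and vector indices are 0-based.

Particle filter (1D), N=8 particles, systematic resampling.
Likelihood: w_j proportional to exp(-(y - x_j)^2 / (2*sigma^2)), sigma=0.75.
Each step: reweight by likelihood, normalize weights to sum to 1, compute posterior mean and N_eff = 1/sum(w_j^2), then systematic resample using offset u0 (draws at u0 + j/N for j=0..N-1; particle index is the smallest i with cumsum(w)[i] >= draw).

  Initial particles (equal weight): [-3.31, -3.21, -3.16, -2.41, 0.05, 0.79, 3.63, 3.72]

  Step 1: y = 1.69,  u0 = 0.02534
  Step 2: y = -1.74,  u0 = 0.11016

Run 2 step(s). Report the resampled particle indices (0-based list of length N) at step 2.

resampled_idx = [0, 0, 0, 0, 0, 1, 4, 7]

step 1: w=[0.0000, 0.0000, 0.0000, 0.0000, 0.1432, 0.7615, 0.0551, 0.0401]  mean=0.9582  Neff=1.6528  idx=[4, 5, 5, 5, 5, 5, 5, 5]
step 2: w=[0.7101, 0.0414, 0.0414, 0.0414, 0.0414, 0.0414, 0.0414, 0.0414]  mean=0.2646  Neff=1.9372  idx=[0, 0, 0, 0, 0, 1, 4, 7]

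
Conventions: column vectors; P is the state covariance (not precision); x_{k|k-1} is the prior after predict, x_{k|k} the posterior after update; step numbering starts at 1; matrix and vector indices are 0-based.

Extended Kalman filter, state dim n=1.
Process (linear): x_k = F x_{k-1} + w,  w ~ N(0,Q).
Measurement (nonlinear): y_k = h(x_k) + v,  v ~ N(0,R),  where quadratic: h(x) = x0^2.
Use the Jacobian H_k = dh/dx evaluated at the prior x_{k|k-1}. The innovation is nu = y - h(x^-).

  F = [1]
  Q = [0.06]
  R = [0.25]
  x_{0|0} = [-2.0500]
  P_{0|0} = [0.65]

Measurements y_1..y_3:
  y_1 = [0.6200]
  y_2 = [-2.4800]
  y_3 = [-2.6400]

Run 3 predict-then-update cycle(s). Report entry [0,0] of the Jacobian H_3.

H_jac[0,0] = -0.3282

step 1: x^-=[-2.0500]  P^-=[0.7100]  H_jac=[-4.1000]  S=[12.1851]  K=[-0.2389]  nu=[-3.5825]  x^+=[-1.1941]  P^+=[0.0146]
step 2: x^-=[-1.1941]  P^-=[0.0746]  H_jac=[-2.3883]  S=[0.6753]  K=[-0.2637]  nu=[-3.9060]  x^+=[-0.1641]  P^+=[0.0276]
step 3: x^-=[-0.1641]  P^-=[0.0876]  H_jac=[-0.3282]  S=[0.2594]  K=[-0.1108]  nu=[-2.6669]  x^+=[0.1315]  P^+=[0.0844]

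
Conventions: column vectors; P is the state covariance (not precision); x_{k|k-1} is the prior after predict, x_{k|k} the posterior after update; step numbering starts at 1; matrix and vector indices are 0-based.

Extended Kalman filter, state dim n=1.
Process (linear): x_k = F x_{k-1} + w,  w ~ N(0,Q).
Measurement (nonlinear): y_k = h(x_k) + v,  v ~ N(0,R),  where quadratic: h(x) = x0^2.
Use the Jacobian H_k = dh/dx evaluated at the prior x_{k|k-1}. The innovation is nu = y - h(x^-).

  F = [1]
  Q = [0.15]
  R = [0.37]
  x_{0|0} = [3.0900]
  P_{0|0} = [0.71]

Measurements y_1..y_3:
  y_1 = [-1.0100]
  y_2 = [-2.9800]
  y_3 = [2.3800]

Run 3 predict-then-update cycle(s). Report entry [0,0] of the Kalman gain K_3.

K[0,0] = 0.0390

step 1: x^-=[3.0900]  P^-=[0.8600]  H_jac=[6.1800]  S=[33.2155]  K=[0.1600]  nu=[-10.5581]  x^+=[1.4006]  P^+=[0.0096]
step 2: x^-=[1.4006]  P^-=[0.1596]  H_jac=[2.8012]  S=[1.6222]  K=[0.2756]  nu=[-4.9417]  x^+=[0.0388]  P^+=[0.0364]
step 3: x^-=[0.0388]  P^-=[0.1864]  H_jac=[0.0777]  S=[0.3711]  K=[0.0390]  nu=[2.3785]  x^+=[0.1317]  P^+=[0.1858]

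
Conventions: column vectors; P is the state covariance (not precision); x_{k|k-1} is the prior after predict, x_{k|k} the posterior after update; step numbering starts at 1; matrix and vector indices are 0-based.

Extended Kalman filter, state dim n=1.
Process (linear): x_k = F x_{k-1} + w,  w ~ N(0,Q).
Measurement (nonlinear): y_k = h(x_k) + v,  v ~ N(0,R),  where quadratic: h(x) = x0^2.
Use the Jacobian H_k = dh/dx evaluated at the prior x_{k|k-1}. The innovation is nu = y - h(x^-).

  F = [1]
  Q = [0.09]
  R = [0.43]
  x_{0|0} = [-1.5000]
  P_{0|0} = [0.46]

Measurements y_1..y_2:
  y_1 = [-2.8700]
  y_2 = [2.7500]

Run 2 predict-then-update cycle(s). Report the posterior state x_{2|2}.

x_post = [0.1897]

step 1: x^-=[-1.5000]  P^-=[0.5500]  H_jac=[-3.0000]  S=[5.3800]  K=[-0.3067]  nu=[-5.1200]  x^+=[0.0703]  P^+=[0.0440]
step 2: x^-=[0.0703]  P^-=[0.1340]  H_jac=[0.1405]  S=[0.4326]  K=[0.0435]  nu=[2.7451]  x^+=[0.1897]  P^+=[0.1331]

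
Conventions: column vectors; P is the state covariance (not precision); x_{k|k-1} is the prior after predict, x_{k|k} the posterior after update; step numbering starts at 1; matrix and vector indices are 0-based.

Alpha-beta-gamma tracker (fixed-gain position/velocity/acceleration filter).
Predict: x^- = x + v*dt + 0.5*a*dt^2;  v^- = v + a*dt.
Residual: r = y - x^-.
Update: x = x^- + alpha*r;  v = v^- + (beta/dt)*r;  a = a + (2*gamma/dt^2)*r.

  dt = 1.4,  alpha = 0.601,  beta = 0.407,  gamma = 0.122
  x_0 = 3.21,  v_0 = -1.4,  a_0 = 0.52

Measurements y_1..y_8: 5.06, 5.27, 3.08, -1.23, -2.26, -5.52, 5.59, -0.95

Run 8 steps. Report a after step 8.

step 1: x_pred=1.7596  r=3.3004  x^+=3.7431  v^+=0.2875  a^+=0.9309
step 2: x_pred=5.0579  r=0.2121  x^+=5.1854  v^+=1.6524  a^+=0.9573
step 3: x_pred=8.4368  r=-5.3568  x^+=5.2174  v^+=1.4353  a^+=0.2904
step 4: x_pred=7.5113  r=-8.7413  x^+=2.2578  v^+=-0.6994  a^+=-0.7978
step 5: x_pred=0.4968  r=-2.7568  x^+=-1.1600  v^+=-2.6177  a^+=-1.1410
step 6: x_pred=-5.9431  r=0.4231  x^+=-5.6888  v^+=-4.0921  a^+=-1.0883
step 7: x_pred=-12.4843  r=18.0743  x^+=-1.6217  v^+=-0.3613  a^+=1.1618
step 8: x_pred=-0.9890  r=0.0390  x^+=-0.9656  v^+=1.2765  a^+=1.1666

a_post = 1.1666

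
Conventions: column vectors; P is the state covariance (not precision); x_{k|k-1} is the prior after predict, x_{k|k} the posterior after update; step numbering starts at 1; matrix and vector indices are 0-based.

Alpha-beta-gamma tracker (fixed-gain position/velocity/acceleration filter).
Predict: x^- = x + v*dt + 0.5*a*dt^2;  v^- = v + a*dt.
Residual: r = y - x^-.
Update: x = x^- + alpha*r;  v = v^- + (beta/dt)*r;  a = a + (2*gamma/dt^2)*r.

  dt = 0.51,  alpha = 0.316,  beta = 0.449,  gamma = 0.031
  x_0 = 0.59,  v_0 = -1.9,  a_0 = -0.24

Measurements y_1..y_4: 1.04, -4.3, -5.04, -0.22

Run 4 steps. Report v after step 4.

step 1: x_pred=-0.4102  r=1.4502  x^+=0.0481  v^+=-0.7456  a^+=0.1057
step 2: x_pred=-0.3185  r=-3.9815  x^+=-1.5766  v^+=-4.1970  a^+=-0.8434
step 3: x_pred=-3.8268  r=-1.2132  x^+=-4.2102  v^+=-5.6953  a^+=-1.1326
step 4: x_pred=-7.2621  r=7.0421  x^+=-5.0368  v^+=-0.0731  a^+=0.5460

v_post = -0.0731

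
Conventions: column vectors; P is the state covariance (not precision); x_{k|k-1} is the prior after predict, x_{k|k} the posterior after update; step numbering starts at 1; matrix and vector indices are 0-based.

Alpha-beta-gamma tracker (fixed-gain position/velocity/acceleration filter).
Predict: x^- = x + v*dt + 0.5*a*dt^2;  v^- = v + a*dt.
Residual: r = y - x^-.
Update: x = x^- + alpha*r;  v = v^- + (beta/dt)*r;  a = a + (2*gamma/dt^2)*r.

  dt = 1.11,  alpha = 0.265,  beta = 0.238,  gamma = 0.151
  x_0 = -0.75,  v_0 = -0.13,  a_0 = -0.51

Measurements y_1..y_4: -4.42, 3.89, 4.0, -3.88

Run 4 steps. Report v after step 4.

step 1: x_pred=-1.2085  r=-3.2115  x^+=-2.0595  v^+=-1.3847  a^+=-1.2972
step 2: x_pred=-4.3957  r=8.2857  x^+=-2.2000  v^+=-1.0480  a^+=0.7337
step 3: x_pred=-2.9112  r=6.9112  x^+=-1.0798  v^+=1.2483  a^+=2.4277
step 4: x_pred=1.8015  r=-5.6815  x^+=0.2959  v^+=2.7249  a^+=1.0351

v_post = 2.7249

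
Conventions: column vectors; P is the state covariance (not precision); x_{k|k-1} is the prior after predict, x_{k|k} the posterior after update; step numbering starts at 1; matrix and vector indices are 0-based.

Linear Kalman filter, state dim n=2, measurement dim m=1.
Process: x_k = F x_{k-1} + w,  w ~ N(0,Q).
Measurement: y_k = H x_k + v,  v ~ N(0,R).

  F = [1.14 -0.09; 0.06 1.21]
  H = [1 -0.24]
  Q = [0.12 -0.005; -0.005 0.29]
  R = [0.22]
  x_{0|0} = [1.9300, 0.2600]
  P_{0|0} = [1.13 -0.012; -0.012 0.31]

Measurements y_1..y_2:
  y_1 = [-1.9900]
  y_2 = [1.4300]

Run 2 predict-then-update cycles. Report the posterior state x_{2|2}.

step 1: x^-=[2.1768, 0.4304]  P^-=[1.5935 0.0220; 0.0220 0.7462]  S=[1.8459]  K=[0.8604; -0.0851]  nu=[-4.0635]  x^+=[-1.3194, 0.7761]  P^+=[0.2270 0.1572; 0.1572 0.7328]
step 2: x^-=[-1.5740, 0.8599]  P^-=[0.3887 0.1467; 0.1467 1.3866]  S=[0.6182]  K=[0.5719; -0.3011]  nu=[3.2104]  x^+=[0.2619, -0.1066]  P^+=[0.1866 0.2531; 0.2531 1.3305]

x_post = [0.2619, -0.1066]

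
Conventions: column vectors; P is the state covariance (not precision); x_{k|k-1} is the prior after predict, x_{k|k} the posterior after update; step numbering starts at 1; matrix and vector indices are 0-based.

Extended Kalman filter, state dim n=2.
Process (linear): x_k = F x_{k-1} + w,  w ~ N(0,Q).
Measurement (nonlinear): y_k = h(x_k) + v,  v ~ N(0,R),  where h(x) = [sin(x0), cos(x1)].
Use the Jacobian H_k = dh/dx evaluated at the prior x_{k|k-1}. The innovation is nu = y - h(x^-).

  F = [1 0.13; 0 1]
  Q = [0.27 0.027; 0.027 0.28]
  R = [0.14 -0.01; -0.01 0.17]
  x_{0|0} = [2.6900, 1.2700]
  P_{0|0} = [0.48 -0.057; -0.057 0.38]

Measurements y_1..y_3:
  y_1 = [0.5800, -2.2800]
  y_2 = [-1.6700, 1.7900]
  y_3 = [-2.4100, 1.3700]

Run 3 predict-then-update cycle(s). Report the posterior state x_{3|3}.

step 1: x^-=[2.8551, 1.2700]  P^-=[0.7416 0.0194; 0.0194 0.6600]  H_jac=[-0.9592 0.0000; 0.0000 -0.9551]  S=[0.8224 0.0078; 0.0078 0.7721]  K=[-0.8649 -0.0153; -0.0149 -0.8163]  nu=[0.2974, -2.5763]  x^+=[2.6373, 3.3686]  P^+=[0.1261 -0.0063; -0.0063 0.1451]
step 2: x^-=[3.0752, 3.3686]  P^-=[0.3969 0.0395; 0.0395 0.4251]  H_jac=[-0.9978 0.0000; 0.0000 0.2251]  S=[0.5351 -0.0189; -0.0189 0.1915]  K=[-0.7409 -0.0266; -0.0563 0.4941]  nu=[-1.7364, 2.7643]  x^+=[4.2883, 4.8321]  P^+=[0.1037 0.0128; 0.0128 0.3756]
step 3: x^-=[4.9165, 4.8321]  P^-=[0.3834 0.0887; 0.0887 0.6556]  H_jac=[0.2027 0.0000; 0.0000 0.9928]  S=[0.1557 0.0078; 0.0078 0.8163]  K=[0.4937 0.1031; 0.0753 0.7967]  nu=[-1.4308, 1.2505]  x^+=[4.3391, 5.7208]  P^+=[0.3359 0.0127; 0.0127 0.1357]

x_post = [4.3391, 5.7208]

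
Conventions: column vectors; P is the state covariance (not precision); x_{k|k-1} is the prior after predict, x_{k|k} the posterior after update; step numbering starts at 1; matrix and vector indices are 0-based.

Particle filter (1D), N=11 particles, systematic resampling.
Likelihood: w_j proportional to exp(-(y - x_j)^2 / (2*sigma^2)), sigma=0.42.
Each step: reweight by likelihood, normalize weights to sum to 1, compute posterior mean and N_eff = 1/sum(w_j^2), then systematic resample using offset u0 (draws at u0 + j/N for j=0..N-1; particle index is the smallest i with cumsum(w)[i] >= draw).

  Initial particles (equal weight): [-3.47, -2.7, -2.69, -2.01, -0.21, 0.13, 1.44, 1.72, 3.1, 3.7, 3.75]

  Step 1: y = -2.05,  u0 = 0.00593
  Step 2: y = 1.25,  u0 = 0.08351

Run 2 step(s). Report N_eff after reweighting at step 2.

N_eff = 6.0000

step 1: w=[0.0020, 0.1871, 0.1940, 0.6168, 0.0000, 0.0000, 0.0000, 0.0000, 0.0000, 0.0000, 0.0000]  mean=-2.2739  Neff=2.2071  idx=[1, 1, 1, 2, 2, 3, 3, 3, 3, 3, 3]
step 2: w=[0.0000, 0.0000, 0.0000, 0.0000, 0.0000, 0.1667, 0.1667, 0.1667, 0.1667, 0.1667, 0.1667]  mean=-2.0100  Neff=6.0000  idx=[5, 6, 6, 7, 7, 8, 8, 9, 9, 10, 10]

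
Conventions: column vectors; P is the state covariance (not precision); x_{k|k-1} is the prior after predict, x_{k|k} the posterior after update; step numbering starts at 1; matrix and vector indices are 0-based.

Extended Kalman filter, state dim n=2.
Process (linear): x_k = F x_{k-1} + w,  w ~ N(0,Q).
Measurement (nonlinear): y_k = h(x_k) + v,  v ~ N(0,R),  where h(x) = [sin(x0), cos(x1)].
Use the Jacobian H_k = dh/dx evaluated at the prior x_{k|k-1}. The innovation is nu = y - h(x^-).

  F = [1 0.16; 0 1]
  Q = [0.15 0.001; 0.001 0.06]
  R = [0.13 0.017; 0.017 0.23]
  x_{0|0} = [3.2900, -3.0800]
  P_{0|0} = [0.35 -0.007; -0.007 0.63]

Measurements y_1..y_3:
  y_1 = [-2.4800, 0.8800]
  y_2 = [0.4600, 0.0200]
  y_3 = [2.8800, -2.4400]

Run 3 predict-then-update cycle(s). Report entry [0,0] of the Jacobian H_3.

step 1: x^-=[2.7972, -3.0800]  P^-=[0.5139 0.0948; 0.0948 0.6900]  H_jac=[-0.9413 0.0000; 0.0000 0.0616]  S=[0.5853 0.0115; 0.0115 0.2326]  K=[-0.8277 0.0660; -0.1562 0.1903]  nu=[-2.8176, 1.8781]  x^+=[5.2534, -2.2825]  P^+=[0.1131 0.0181; 0.0181 0.6680]
step 2: x^-=[4.8882, -2.2825]  P^-=[0.2860 0.1260; 0.1260 0.7280]  H_jac=[0.1749 0.0000; 0.0000 0.7573]  S=[0.1388 0.0337; 0.0337 0.6475]  K=[0.3290 0.1303; -0.0485 0.8540]  nu=[1.4446, 0.6731]  x^+=[5.4511, -1.7777]  P^+=[0.2571 0.0469; 0.0469 0.2583]
step 3: x^-=[5.1667, -1.7777]  P^-=[0.4288 0.0893; 0.0893 0.3183]  H_jac=[0.4389 0.0000; 0.0000 0.9787]  S=[0.2126 0.0553; 0.0553 0.5348]  K=[0.8660 0.0737; 0.0336 0.5789]  nu=[3.7786, -2.2345]  x^+=[8.2740, -2.9444]  P^+=[0.2594 0.0324; 0.0324 0.1366]

H_jac[0,0] = 0.4389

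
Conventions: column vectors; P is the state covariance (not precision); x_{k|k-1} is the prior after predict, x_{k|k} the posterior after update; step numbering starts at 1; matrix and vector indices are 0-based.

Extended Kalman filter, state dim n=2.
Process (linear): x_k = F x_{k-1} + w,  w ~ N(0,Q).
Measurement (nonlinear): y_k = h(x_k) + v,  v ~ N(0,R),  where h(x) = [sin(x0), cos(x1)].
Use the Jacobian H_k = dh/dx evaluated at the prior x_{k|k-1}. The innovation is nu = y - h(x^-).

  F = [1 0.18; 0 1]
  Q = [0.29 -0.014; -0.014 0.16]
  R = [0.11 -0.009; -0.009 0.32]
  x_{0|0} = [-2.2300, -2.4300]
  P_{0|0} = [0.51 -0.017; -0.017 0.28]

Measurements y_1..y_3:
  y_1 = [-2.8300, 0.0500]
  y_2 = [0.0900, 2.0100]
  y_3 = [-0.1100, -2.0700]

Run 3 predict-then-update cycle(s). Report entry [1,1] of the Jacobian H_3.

step 1: x^-=[-2.6674, -2.4300]  P^-=[0.8030 0.0194; 0.0194 0.4400]  H_jac=[-0.8897 0.0000; 0.0000 0.6530]  S=[0.7455 -0.0203; -0.0203 0.5076]  K=[-0.9585 -0.0133; -0.0078 0.5657]  nu=[-2.3734, 0.8073]  x^+=[-0.4032, -1.9548]  P^+=[0.1184 0.0067; 0.0067 0.2773]
step 2: x^-=[-0.7550, -1.9548]  P^-=[0.4198 0.0426; 0.0426 0.4373]  H_jac=[0.7282 0.0000; 0.0000 0.9272]  S=[0.3326 0.0198; 0.0198 0.6959]  K=[0.9172 0.0307; 0.0588 0.5810]  nu=[0.7753, 2.3847]  x^+=[0.0293, -0.5239]  P^+=[0.1382 0.0017; 0.0017 0.1999]
step 3: x^-=[-0.0650, -0.5239]  P^-=[0.4353 0.0237; 0.0237 0.3599]  H_jac=[0.9979 0.0000; 0.0000 0.5003]  S=[0.5434 0.0028; 0.0028 0.4101]  K=[0.7991 0.0234; 0.0412 0.4388]  nu=[-0.0451, -2.9359]  x^+=[-0.1697, -1.8141]  P^+=[0.0879 0.0006; 0.0006 0.2799]

H_jac[1,1] = 0.5003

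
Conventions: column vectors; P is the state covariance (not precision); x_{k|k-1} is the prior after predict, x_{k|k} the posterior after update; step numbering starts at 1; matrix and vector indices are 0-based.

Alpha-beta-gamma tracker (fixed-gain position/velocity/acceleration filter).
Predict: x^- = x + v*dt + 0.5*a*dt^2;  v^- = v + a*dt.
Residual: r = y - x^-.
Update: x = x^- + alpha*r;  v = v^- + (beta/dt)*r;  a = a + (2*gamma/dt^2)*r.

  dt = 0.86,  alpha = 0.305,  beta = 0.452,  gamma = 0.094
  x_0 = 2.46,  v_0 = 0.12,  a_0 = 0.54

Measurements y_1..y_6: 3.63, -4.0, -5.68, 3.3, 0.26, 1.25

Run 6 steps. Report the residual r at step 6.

resid = 3.1553

step 1: x_pred=2.7629  r=0.8671  x^+=3.0274  v^+=1.0401  a^+=0.7604
step 2: x_pred=4.2031  r=-8.2031  x^+=1.7011  v^+=-2.6173  a^+=-1.3247
step 3: x_pred=-1.0396  r=-4.6404  x^+=-2.4549  v^+=-6.1955  a^+=-2.5043
step 4: x_pred=-8.7091  r=12.0091  x^+=-5.0463  v^+=-2.0374  a^+=0.5483
step 5: x_pred=-6.5957  r=6.8557  x^+=-4.5047  v^+=2.0374  a^+=2.2910
step 6: x_pred=-1.9053  r=3.1553  x^+=-0.9430  v^+=5.6661  a^+=3.0931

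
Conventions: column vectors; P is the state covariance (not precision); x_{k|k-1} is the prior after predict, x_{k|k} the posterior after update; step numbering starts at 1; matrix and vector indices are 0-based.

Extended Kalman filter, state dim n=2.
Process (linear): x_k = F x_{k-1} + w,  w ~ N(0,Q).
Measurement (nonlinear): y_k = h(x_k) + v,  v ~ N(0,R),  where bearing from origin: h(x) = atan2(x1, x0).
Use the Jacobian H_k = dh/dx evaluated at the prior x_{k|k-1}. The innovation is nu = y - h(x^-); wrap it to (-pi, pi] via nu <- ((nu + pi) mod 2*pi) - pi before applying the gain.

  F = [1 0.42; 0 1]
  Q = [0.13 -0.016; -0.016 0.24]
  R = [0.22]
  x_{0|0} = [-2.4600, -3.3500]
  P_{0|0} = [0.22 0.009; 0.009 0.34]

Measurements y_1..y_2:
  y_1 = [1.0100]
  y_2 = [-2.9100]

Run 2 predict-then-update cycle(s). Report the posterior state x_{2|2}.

step 1: x^-=[-3.8670, -3.3500]  P^-=[0.4175 0.1358; 0.1358 0.5800]  H_jac=[0.1280 -0.1477]  S=[0.2344]  K=[0.1424; -0.2914]  nu=[-2.8455]  x^+=[-4.2722, -2.5207]  P^+=[0.4128 0.1455; 0.1455 0.5601]
step 2: x^-=[-5.3309, -2.5207]  P^-=[0.7638 0.3648; 0.3648 0.8001]  H_jac=[0.0725 -0.1533]  S=[0.2347]  K=[-0.0023; -0.4099]  nu=[-0.2101]  x^+=[-5.3304, -2.4346]  P^+=[0.7638 0.3645; 0.3645 0.7606]

x_post = [-5.3304, -2.4346]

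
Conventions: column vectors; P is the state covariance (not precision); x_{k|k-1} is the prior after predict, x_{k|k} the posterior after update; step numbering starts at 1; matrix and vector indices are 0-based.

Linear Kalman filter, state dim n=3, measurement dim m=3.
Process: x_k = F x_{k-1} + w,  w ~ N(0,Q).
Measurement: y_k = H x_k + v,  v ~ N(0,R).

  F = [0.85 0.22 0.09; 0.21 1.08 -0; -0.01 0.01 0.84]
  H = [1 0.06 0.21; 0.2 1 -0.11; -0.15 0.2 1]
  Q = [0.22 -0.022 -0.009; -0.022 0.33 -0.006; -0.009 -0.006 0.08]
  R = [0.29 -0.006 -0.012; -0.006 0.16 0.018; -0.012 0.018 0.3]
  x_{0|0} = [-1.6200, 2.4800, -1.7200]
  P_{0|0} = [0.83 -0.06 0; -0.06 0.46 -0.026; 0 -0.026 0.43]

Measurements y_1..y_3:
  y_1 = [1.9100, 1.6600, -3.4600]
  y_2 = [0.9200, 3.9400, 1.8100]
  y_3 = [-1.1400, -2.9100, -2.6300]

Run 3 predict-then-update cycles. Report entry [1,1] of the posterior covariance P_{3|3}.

P_post[1,1] = 0.1233

step 1: x^-=[-0.9862, 2.3382, -1.4038]  P^-=[0.8220 0.1751 0.0123; 0.1751 0.8759 -0.0258; 0.0123 -0.0258 0.3831]  S=[1.1575 0.3732 -0.0017; 0.3732 1.1486 0.0845; -0.0017 0.0845 0.7121]  K=[0.6966 0.0764 -0.1142; -0.0699 0.8127 0.0762; 0.1238 -0.1374 0.5447]  nu=[3.0507, -0.6354, -2.6718]  x^+=[1.3955, 1.4048, -2.3942]  P^+=[0.2057 -0.0355 -0.0033; -0.0355 0.1395 0.0051; -0.0033 0.0051 0.1579]
step 2: x^-=[1.2797, 1.8103, -2.0110]  P^-=[0.3631 0.0141 -0.0001; 0.0141 0.4857 -0.0006; -0.0001 -0.0006 0.1916]  S=[0.6649 0.1055 -0.0179; 0.1055 0.6683 0.0810; -0.0179 0.0810 0.5182]  K=[0.5360 0.0561 -0.0902; -0.0493 0.7308 0.0663; 0.0854 -0.0928 0.3871]  nu=[-0.0460, 1.6526, 3.6509]  x^+=[1.0185, 3.2623, -0.7551]  P^+=[0.1585 -0.0279 -0.0031; -0.0279 0.1245 0.0046; -0.0031 0.0046 0.1121]
step 3: x^-=[1.5155, 3.7372, -0.6119]  P^-=[0.3307 0.0093 -0.0032; 0.0093 0.4695 -0.0012; -0.0032 -0.0012 0.1592]  S=[0.6292 0.0941 -0.0239; 0.0941 0.6488 0.0816; -0.0239 0.0816 0.4854]  K=[0.5141 0.0535 -0.0885; -0.0468 0.7255 0.0639; 0.0737 -0.0840 0.3463]  nu=[-2.7512, -7.0176, -2.5382]  x^+=[-0.0496, -1.3875, -1.1042]  P^+=[0.1522 -0.0269 -0.0035; -0.0269 0.1233 0.0041; -0.0035 0.0041 0.1002]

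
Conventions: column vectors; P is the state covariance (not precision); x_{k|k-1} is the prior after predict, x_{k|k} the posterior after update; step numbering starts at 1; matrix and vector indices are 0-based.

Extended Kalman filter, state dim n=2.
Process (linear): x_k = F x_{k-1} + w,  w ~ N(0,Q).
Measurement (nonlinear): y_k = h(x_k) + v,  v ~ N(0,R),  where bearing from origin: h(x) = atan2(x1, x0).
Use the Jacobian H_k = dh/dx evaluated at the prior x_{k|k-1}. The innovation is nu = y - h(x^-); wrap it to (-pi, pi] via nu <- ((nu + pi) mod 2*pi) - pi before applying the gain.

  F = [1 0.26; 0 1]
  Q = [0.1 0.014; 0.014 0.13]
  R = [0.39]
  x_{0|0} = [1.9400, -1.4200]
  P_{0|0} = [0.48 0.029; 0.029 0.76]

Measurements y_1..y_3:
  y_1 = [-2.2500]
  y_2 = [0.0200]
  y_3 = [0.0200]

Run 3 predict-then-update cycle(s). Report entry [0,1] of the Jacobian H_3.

step 1: x^-=[1.5708, -1.4200]  P^-=[0.6465 0.2406; 0.2406 0.8900]  H_jac=[0.3167 0.3503]  S=[0.6175]  K=[0.4681; 0.6284]  nu=[-1.5150]  x^+=[0.8617, -2.3720]  P^+=[0.5112 0.0590; 0.0590 0.6462]
step 2: x^-=[0.2450, -2.3720]  P^-=[0.6855 0.2410; 0.2410 0.7762]  H_jac=[0.4171 0.0431]  S=[0.5194]  K=[0.5706; 0.2579]  nu=[1.4879]  x^+=[1.0939, -1.9882]  P^+=[0.5164 0.1646; 0.1646 0.7416]
step 3: x^-=[0.5770, -1.9882]  P^-=[0.7522 0.3714; 0.3714 0.8716]  H_jac=[0.4639 0.1346]  S=[0.6141]  K=[0.6497; 0.4717]  nu=[1.3084]  x^+=[1.4270, -1.3711]  P^+=[0.4930 0.1832; 0.1832 0.7350]

H_jac[0,1] = 0.1346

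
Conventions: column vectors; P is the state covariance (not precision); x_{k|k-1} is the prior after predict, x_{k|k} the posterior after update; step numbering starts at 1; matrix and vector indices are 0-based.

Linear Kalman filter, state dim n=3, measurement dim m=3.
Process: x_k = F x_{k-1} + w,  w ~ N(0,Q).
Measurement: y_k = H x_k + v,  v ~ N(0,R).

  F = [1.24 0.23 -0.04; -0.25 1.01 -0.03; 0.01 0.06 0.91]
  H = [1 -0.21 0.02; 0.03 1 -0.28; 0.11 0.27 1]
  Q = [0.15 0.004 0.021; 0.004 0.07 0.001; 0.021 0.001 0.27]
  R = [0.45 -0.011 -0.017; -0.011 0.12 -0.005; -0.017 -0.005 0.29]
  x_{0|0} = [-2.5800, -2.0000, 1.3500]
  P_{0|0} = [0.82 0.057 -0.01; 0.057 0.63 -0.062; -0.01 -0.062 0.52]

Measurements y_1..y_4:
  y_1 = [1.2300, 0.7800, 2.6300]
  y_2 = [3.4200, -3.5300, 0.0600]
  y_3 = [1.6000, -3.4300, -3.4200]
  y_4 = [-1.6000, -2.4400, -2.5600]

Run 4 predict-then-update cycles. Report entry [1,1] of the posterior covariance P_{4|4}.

step 1: x^-=[-3.7132, -1.4155, 1.0827]  P^-=[1.4796 -0.0319 0.0012; -0.0319 0.7392 -0.0319; 0.0012 -0.0319 0.6961]  S=[1.9762 -0.1603 0.1176; -0.1603 0.9311 -0.0287; 0.1176 -0.0287 1.0390]  K=[0.7599 0.1460 0.0675; -0.0410 0.8012 0.1848; -0.0470 -0.2313 0.6607]  nu=[4.6243, 2.6101, 2.3379]  x^+=[0.3398, 0.9178, 1.8061]  P^+=[0.3378 -0.0094 -0.0287; -0.0094 0.1026 0.0236; -0.0287 0.0236 0.1903]
step 2: x^-=[0.5602, 0.7878, 1.7020]  P^-=[0.6723 -0.0882 -0.0085; -0.0882 0.1988 0.0294; -0.0085 0.0294 0.4301]  S=[1.1676 -0.1179 0.0179; -0.1179 0.3315 -0.0527; 0.0179 -0.0527 0.7515]  K=[0.5928 0.0196 0.0426; -0.0554 0.5692 0.1389; -0.0338 -0.1969 0.5686]  nu=[2.9912, -3.8581, -1.9164]  x^+=[2.1759, -1.8403, 1.2706]  P^+=[0.2624 -0.0183 -0.0217; -0.0183 0.0745 0.0203; -0.0217 0.0203 0.1634]
step 3: x^-=[2.2240, -2.4408, 1.0676]  P^-=[0.5490 -0.0821 -0.0024; -0.0821 0.1702 0.0241; -0.0024 0.0241 0.4074]  S=[1.0408 -0.1116 0.0143; -0.1116 0.3043 -0.0588; 0.0143 -0.0588 0.7240]  K=[0.5427 -0.0072 0.0382; -0.0574 0.5329 0.1286; -0.0283 -0.1991 0.5557]  nu=[-1.1580, -0.7570, -4.0732]  x^+=[1.4455, -3.3016, -1.0123]  P^+=[0.2399 -0.0196 -0.0192; -0.0196 0.0698 0.0189; -0.0192 0.0189 0.1596]
step 4: x^-=[1.0736, -3.6656, -1.1048]  P^-=[0.5132 -0.0777 -0.0001; -0.0777 0.1648 0.0221; -0.0001 0.0221 0.4042]  S=[1.0031 -0.1080 0.0143; -0.1080 0.2999 -0.0607; 0.0143 -0.0607 0.7197]  K=[0.5262 -0.0107 0.0377; -0.0567 0.5263 0.1262; -0.0263 -0.2010 0.5534]  nu=[-3.4213, 0.8840, -0.5836]  x^+=[-0.7581, -3.0799, -1.5157]  P^+=[0.2326 -0.0194 -0.0183; -0.0194 0.0689 0.0185; -0.0183 0.0185 0.1590]

P_post[1,1] = 0.0689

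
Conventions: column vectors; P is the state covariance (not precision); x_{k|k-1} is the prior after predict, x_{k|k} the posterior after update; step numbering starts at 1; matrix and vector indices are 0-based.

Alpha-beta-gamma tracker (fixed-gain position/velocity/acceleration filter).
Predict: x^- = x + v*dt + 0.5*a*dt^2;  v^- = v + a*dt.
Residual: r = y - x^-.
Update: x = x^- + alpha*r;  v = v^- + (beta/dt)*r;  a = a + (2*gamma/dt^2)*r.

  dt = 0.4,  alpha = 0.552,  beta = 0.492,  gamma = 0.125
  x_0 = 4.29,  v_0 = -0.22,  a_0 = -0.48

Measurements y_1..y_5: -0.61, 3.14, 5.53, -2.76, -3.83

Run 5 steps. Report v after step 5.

v_post = -7.7676

step 1: x_pred=4.1636  r=-4.7736  x^+=1.5286  v^+=-6.2835  a^+=-7.9387
step 2: x_pred=-1.6199  r=4.7599  x^+=1.0075  v^+=-3.6043  a^+=-0.5013
step 3: x_pred=-0.4743  r=6.0043  x^+=2.8401  v^+=3.5804  a^+=8.8803
step 4: x_pred=4.9827  r=-7.7427  x^+=0.7087  v^+=-2.3909  a^+=-3.2176
step 5: x_pred=-0.5051  r=-3.3249  x^+=-2.3404  v^+=-7.7676  a^+=-8.4128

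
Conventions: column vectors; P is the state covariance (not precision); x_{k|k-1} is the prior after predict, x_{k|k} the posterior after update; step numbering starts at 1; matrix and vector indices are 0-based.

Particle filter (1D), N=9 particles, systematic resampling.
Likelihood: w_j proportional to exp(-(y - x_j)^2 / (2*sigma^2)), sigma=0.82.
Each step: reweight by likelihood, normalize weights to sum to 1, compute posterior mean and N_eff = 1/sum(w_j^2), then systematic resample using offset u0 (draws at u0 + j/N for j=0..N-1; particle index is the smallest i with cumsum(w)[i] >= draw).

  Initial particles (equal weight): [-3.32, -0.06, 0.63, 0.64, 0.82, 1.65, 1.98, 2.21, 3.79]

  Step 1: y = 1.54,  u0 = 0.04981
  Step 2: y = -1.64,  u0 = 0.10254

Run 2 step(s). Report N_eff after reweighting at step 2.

step 1: w=[0.0000, 0.0330, 0.1197, 0.1213, 0.1507, 0.2196, 0.1919, 0.1587, 0.0051]  mean=1.3870  Neff=6.1319  idx=[2, 3, 3, 4, 5, 5, 6, 6, 7]
step 2: w=[0.2872, 0.2777, 0.2777, 0.1472, 0.0042, 0.0042, 0.0008, 0.0008, 0.0002]  mean=0.6746  Neff=3.8700  idx=[0, 0, 1, 1, 1, 2, 2, 3, 4]

N_eff = 3.8700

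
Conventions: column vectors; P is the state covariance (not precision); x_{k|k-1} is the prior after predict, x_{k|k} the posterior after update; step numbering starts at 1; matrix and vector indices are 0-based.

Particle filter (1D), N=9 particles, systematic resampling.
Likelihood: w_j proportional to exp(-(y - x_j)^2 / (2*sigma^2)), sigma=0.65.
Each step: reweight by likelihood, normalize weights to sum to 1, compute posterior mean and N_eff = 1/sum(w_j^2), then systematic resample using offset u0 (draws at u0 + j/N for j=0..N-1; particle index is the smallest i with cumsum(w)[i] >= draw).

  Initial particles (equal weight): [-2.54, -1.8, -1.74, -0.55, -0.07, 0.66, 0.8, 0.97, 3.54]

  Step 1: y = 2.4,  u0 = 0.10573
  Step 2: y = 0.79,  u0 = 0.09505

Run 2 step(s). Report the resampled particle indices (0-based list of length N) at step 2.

step 1: w=[0.0000, 0.0000, 0.0000, 0.0001, 0.0019, 0.0730, 0.1270, 0.2336, 0.5644]  mean=2.3741  Neff=2.5346  idx=[6, 7, 7, 8, 8, 8, 8, 8, 8]
step 2: w=[0.3418, 0.3290, 0.3290, 0.0000, 0.0000, 0.0000, 0.0000, 0.0000, 0.0000]  mean=0.9126  Neff=3.0006  idx=[0, 0, 0, 1, 1, 1, 2, 2, 2]

resampled_idx = [0, 0, 0, 1, 1, 1, 2, 2, 2]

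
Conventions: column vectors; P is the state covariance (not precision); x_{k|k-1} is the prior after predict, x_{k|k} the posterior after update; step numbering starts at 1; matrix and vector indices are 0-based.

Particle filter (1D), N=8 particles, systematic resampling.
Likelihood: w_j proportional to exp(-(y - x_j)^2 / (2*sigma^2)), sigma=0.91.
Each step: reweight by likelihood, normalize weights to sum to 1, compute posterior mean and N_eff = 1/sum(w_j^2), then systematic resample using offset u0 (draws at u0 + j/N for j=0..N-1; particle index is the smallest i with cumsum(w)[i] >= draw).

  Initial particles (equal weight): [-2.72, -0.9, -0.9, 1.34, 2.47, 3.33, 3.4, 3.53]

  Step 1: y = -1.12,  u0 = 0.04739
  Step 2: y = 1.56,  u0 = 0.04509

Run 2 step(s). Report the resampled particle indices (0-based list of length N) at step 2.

resampled_idx = [1, 2, 3, 3, 4, 5, 6, 7]

step 1: w=[0.0977, 0.4451, 0.4451, 0.0119, 0.0002, 0.0000, 0.0000, 0.0000]  mean=-1.0506  Neff=2.4634  idx=[0, 1, 1, 1, 2, 2, 2, 2]
step 2: w=[0.0001, 0.1428, 0.1428, 0.1428, 0.1428, 0.1428, 0.1428, 0.1428]  mean=-0.9002  Neff=7.0012  idx=[1, 2, 3, 3, 4, 5, 6, 7]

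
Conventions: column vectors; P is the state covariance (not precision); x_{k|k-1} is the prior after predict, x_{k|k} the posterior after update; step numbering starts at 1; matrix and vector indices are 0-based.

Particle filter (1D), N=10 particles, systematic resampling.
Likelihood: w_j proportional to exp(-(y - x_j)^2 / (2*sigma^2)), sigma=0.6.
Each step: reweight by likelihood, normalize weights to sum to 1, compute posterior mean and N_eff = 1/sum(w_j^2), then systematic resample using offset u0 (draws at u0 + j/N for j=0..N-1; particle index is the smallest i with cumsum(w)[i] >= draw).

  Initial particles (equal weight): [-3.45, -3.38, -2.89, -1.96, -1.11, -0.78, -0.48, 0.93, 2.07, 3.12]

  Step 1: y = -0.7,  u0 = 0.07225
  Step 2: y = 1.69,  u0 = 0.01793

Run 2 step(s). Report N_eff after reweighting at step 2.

N_eff = 4.9235

step 1: w=[0.0000, 0.0000, 0.0004, 0.0386, 0.2774, 0.3472, 0.3275, 0.0087, 0.0000, 0.0000]  mean=-0.8049  Neff=3.2642  idx=[4, 4, 4, 5, 5, 5, 6, 6, 6, 6]
step 2: w=[0.0029, 0.0029, 0.0029, 0.0323, 0.0323, 0.0323, 0.2236, 0.2236, 0.2236, 0.2236]  mean=-0.5146  Neff=4.9235  idx=[3, 6, 6, 6, 7, 7, 8, 8, 9, 9]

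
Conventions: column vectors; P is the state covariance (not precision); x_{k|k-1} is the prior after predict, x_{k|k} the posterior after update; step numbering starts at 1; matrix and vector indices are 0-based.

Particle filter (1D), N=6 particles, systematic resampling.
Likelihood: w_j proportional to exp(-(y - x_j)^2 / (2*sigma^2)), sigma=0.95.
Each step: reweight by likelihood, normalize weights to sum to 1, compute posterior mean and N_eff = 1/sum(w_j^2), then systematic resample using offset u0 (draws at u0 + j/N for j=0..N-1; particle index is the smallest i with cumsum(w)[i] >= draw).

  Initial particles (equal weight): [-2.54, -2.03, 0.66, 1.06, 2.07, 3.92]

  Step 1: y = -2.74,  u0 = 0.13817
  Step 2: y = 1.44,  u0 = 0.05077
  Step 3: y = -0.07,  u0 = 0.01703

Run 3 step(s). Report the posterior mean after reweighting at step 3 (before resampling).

step 1: w=[0.5633, 0.4356, 0.0010, 0.0002, 0.0000, 0.0000]  mean=-2.3141  Neff=1.9724  idx=[0, 0, 0, 1, 1, 1]
step 2: w=[0.0362, 0.0362, 0.0362, 0.2971, 0.2971, 0.2971]  mean=-2.0854  Neff=3.7204  idx=[1, 3, 3, 4, 5, 5]
step 3: w=[0.0541, 0.1892, 0.1892, 0.1892, 0.1892, 0.1892]  mean=-2.0576  Neff=5.4984  idx=[0, 1, 2, 3, 4, 5]

post_mean = -2.0576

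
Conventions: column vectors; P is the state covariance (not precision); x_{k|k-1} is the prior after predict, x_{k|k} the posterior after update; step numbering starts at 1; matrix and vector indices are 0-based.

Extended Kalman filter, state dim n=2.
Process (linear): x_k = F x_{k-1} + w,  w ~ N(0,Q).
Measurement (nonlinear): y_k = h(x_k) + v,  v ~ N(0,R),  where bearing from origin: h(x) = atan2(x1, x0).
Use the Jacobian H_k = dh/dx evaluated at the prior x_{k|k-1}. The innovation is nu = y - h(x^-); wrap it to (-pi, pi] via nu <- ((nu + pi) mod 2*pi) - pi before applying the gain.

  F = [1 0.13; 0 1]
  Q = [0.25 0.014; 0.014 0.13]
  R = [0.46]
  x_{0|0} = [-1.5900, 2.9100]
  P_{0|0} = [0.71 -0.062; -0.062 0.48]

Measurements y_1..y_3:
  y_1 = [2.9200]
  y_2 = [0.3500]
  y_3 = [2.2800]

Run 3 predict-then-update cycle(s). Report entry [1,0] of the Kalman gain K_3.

step 1: x^-=[-1.2117, 2.9100]  P^-=[0.9520 0.0144; 0.0144 0.6100]  H_jac=[-0.2929 -0.1219]  S=[0.5518]  K=[-0.5085; -0.1425]  nu=[0.9546]  x^+=[-1.6971, 2.7740]  P^+=[0.8093 -0.0256; -0.0256 0.5988]
step 2: x^-=[-1.3365, 2.7740]  P^-=[1.0628 0.0663; 0.0663 0.7288]  H_jac=[-0.2926 -0.1410]  S=[0.5709]  K=[-0.5610; -0.2139]  nu=[-1.6698]  x^+=[-0.3998, 3.1312]  P^+=[0.8831 -0.0022; -0.0022 0.7027]
step 3: x^-=[0.0073, 3.1312]  P^-=[1.1444 0.1031; 0.1031 0.8327]  H_jac=[-0.3194 0.0007]  S=[0.5767]  K=[-0.6336; -0.0560]  nu=[0.7115]  x^+=[-0.4436, 3.0913]  P^+=[0.9129 0.0826; 0.0826 0.8309]

K[1,0] = -0.0560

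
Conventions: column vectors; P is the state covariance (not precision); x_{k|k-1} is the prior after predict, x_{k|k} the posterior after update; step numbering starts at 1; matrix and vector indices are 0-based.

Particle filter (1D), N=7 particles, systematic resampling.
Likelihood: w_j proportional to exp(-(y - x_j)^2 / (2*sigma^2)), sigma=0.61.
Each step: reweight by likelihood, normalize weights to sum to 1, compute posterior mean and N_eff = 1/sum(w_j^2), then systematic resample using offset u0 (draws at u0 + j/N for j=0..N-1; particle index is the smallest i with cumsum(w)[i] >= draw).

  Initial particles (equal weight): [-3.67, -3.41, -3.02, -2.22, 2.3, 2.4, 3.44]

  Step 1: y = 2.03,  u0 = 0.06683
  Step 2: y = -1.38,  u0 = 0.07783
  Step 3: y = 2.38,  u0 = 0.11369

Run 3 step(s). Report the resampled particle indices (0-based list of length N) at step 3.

step 1: w=[0.0000, 0.0000, 0.0000, 0.0000, 0.5015, 0.4602, 0.0383]  mean=2.3896  Neff=2.1515  idx=[4, 4, 4, 4, 5, 5, 5]
step 2: w=[0.1960, 0.1960, 0.1960, 0.1960, 0.0719, 0.0719, 0.0719]  mean=2.3216  Neff=5.9082  idx=[0, 1, 1, 2, 3, 4, 6]
step 3: w=[0.1425, 0.1425, 0.1425, 0.1425, 0.1425, 0.1437, 0.1437]  mean=2.3287  Neff=6.9999  idx=[0, 1, 2, 3, 4, 5, 6]

resampled_idx = [0, 1, 2, 3, 4, 5, 6]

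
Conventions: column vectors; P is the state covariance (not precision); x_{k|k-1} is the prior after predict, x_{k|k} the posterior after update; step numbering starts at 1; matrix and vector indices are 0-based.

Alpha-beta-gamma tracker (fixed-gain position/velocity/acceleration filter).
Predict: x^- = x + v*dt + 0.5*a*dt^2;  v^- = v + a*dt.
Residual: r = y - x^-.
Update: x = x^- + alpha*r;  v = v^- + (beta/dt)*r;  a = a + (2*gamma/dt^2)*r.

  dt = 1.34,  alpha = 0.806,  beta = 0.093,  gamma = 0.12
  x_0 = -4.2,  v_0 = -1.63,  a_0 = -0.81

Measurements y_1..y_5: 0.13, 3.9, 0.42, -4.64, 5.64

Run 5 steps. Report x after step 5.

step 1: x_pred=-7.1114  r=7.2414  x^+=-1.2748  v^+=-2.2128  a^+=0.1579
step 2: x_pred=-4.0983  r=7.9983  x^+=2.3483  v^+=-1.4461  a^+=1.2269
step 3: x_pred=1.5120  r=-1.0920  x^+=0.6319  v^+=0.1222  a^+=1.0810
step 4: x_pred=1.7660  r=-6.4060  x^+=-3.3972  v^+=1.1261  a^+=0.2247
step 5: x_pred=-1.6865  r=7.3265  x^+=4.2187  v^+=1.9357  a^+=1.2040

x_post = 4.2187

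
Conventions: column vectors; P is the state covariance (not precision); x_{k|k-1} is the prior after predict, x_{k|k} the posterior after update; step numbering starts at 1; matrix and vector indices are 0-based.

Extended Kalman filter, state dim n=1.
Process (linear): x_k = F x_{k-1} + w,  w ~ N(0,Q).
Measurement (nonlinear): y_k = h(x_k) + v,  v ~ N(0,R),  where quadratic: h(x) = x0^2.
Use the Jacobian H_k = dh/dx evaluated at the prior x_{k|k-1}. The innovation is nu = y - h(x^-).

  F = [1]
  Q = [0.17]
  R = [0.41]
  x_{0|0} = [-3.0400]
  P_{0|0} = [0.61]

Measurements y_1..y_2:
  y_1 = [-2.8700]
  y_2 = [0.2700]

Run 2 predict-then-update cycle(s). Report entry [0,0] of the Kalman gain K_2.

K[0,0] = -0.3120

step 1: x^-=[-3.0400]  P^-=[0.7800]  H_jac=[-6.0800]  S=[29.2438]  K=[-0.1622]  nu=[-12.1116]  x^+=[-1.0759]  P^+=[0.0109]
step 2: x^-=[-1.0759]  P^-=[0.1809]  H_jac=[-2.1518]  S=[1.2478]  K=[-0.3120]  nu=[-0.8875]  x^+=[-0.7990]  P^+=[0.0595]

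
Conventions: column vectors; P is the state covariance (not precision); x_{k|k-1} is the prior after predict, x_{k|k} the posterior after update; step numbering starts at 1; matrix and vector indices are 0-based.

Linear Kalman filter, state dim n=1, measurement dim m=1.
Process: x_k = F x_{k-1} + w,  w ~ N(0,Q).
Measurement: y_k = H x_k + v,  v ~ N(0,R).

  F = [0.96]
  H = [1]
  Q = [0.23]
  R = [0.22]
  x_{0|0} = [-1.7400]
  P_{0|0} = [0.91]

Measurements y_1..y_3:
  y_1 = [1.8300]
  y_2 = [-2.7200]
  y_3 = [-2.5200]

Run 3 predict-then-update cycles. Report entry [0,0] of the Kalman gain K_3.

step 1: x^-=[-1.6704]  P^-=[1.0687]  S=[1.2887]  K=[0.8293]  nu=[3.5004]  x^+=[1.2324]  P^+=[0.1824]
step 2: x^-=[1.1831]  P^-=[0.3981]  S=[0.6181]  K=[0.6441]  nu=[-3.9031]  x^+=[-1.3309]  P^+=[0.1417]
step 3: x^-=[-1.2776]  P^-=[0.3606]  S=[0.5806]  K=[0.6211]  nu=[-1.2424]  x^+=[-2.0492]  P^+=[0.1366]

K[0,0] = 0.6211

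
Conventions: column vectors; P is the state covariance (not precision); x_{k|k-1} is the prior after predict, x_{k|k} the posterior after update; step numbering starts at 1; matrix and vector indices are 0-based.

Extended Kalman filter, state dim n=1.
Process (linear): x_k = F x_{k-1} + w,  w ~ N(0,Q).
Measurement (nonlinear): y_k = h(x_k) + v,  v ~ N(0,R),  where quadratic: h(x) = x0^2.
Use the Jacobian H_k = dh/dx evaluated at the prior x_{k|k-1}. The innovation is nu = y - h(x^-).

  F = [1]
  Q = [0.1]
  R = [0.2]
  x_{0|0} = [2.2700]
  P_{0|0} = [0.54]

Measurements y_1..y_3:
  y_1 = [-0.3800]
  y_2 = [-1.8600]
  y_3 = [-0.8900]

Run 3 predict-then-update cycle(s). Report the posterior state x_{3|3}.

step 1: x^-=[2.2700]  P^-=[0.6400]  H_jac=[4.5400]  S=[13.3914]  K=[0.2170]  nu=[-5.5329]  x^+=[1.0695]  P^+=[0.0096]
step 2: x^-=[1.0695]  P^-=[0.1096]  H_jac=[2.1390]  S=[0.7013]  K=[0.3342]  nu=[-3.0038]  x^+=[0.0657]  P^+=[0.0312]
step 3: x^-=[0.0657]  P^-=[0.1312]  H_jac=[0.1314]  S=[0.2023]  K=[0.0853]  nu=[-0.8943]  x^+=[-0.0106]  P^+=[0.1298]

x_post = [-0.0106]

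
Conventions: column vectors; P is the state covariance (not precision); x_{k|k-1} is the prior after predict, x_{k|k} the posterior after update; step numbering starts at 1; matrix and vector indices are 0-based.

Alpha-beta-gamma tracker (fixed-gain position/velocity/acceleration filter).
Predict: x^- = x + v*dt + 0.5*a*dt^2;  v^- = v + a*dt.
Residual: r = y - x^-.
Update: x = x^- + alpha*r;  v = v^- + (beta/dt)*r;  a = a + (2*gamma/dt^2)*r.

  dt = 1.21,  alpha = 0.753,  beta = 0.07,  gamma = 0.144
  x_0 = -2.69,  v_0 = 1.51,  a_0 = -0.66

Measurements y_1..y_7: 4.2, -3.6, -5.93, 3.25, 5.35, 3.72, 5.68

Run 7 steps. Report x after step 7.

step 1: x_pred=-1.3461  r=5.5461  x^+=2.8301  v^+=1.0322  a^+=0.4310
step 2: x_pred=4.3946  r=-7.9946  x^+=-1.6253  v^+=1.0912  a^+=-1.1417
step 3: x_pred=-1.1407  r=-4.7893  x^+=-4.7470  v^+=-0.5673  a^+=-2.0837
step 4: x_pred=-6.9588  r=10.2088  x^+=0.7284  v^+=-2.4980  a^+=-0.0756
step 5: x_pred=-2.3495  r=7.6995  x^+=3.4482  v^+=-2.1440  a^+=1.4390
step 6: x_pred=1.9074  r=1.8126  x^+=3.2723  v^+=-0.2980  a^+=1.7955
step 7: x_pred=4.2261  r=1.4539  x^+=5.3209  v^+=1.9587  a^+=2.0815

x_post = 5.3209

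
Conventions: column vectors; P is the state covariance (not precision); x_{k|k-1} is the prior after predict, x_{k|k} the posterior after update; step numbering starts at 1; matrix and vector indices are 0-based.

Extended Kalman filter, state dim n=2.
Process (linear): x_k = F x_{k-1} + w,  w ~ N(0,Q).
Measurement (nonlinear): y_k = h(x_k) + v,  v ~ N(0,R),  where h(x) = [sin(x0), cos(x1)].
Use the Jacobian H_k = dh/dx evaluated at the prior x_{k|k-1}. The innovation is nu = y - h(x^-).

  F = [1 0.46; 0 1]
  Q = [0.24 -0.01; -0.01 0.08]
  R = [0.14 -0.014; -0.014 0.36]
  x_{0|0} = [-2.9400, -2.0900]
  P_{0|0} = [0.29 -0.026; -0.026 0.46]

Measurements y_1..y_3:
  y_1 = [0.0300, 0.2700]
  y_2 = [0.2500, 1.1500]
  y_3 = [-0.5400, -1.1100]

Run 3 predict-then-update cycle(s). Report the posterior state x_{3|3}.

step 1: x^-=[-3.9014, -2.0900]  P^-=[0.6034 0.1756; 0.1756 0.5400]  H_jac=[-0.7250 0.0000; 0.0000 0.8682]  S=[0.4571 -0.1245; -0.1245 0.7671]  K=[-0.9446 0.0454; -0.1172 0.5922]  nu=[-0.6588, 0.7662]  x^+=[-3.2443, -1.5591]  P^+=[0.1833 0.0341; 0.0341 0.2474]
step 2: x^-=[-3.9615, -1.5591]  P^-=[0.5070 0.1379; 0.1379 0.3274]  H_jac=[-0.6823 0.0000; 0.0000 0.9999]  S=[0.3760 -0.1081; -0.1081 0.6874]  K=[-0.9031 0.0586; -0.1187 0.4577]  nu=[-0.4811, 1.1383]  x^+=[-3.4603, -0.9810]  P^+=[0.1865 0.0337; 0.0337 0.1664]
step 3: x^-=[-3.9116, -0.9810]  P^-=[0.4928 0.1003; 0.1003 0.2464]  H_jac=[-0.7179 0.0000; 0.0000 0.8311]  S=[0.3940 -0.0738; -0.0738 0.5302]  K=[-0.8918 0.0330; -0.1133 0.3705]  nu=[-1.2362, -1.6662]  x^+=[-2.8643, -1.4582]  P^+=[0.1746 0.0293; 0.0293 0.1624]

x_post = [-2.8643, -1.4582]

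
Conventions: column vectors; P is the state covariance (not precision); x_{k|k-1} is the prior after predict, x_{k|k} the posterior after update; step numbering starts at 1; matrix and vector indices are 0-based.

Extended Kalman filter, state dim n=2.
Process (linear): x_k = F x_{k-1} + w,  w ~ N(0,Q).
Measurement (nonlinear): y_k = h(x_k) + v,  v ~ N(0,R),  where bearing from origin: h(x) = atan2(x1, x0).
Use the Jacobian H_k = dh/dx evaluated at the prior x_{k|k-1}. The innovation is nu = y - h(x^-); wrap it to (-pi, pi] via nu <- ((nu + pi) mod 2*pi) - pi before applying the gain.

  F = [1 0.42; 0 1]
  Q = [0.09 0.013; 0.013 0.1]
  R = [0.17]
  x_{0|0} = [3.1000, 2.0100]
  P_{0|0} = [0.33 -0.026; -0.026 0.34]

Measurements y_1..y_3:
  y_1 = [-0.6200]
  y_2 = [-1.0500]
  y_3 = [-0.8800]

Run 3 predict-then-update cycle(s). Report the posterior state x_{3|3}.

x_post = [4.7022, 0.4744]

step 1: x^-=[3.9442, 2.0100]  P^-=[0.4581 0.1298; 0.1298 0.4400]  H_jac=[-0.1026 0.2013]  S=[0.1873]  K=[-0.1114; 0.4018]  nu=[-1.0913]  x^+=[4.0658, 1.5716]  P^+=[0.4558 0.1382; 0.1382 0.4098]
step 2: x^-=[4.7258, 1.5716]  P^-=[0.7342 0.3233; 0.3233 0.5098]  H_jac=[-0.0634 0.1905]  S=[0.1836]  K=[0.0821; 0.4173]  nu=[-1.3710]  x^+=[4.6133, 0.9994]  P^+=[0.7329 0.3170; 0.3170 0.4778]
step 3: x^-=[5.0330, 0.9994]  P^-=[1.1735 0.5307; 0.5307 0.5778]  H_jac=[-0.0380 0.1912]  S=[0.1851]  K=[0.3074; 0.4879]  nu=[-1.0760]  x^+=[4.7022, 0.4744]  P^+=[1.1560 0.5029; 0.5029 0.5337]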